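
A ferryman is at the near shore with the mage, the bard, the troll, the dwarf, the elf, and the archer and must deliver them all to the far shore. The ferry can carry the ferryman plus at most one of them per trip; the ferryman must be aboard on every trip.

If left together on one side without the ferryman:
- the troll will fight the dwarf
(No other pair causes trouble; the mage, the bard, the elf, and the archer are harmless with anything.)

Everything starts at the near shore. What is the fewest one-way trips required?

11

Counting alone: the ferryman can take at most 1 across per trip to the far shore, so moving all 6 needs at least 6 loaded trips out, with a return between consecutive ones — at least 11 crossings.
The plan below uses exactly 11 crossings, so it is optimal:
1. Ferryman goes to the far shore with the troll.  [the near shore: the archer, the bard, the dwarf, the elf, the mage | the far shore: the troll]
2. Ferryman goes back to the near shore alone.  [the near shore: the archer, the bard, the dwarf, the elf, the mage | the far shore: the troll]
3. Ferryman goes to the far shore with the mage.  [the near shore: the archer, the bard, the dwarf, the elf | the far shore: the mage, the troll]
4. Ferryman goes back to the near shore alone.  [the near shore: the archer, the bard, the dwarf, the elf | the far shore: the mage, the troll]
5. Ferryman goes to the far shore with the bard.  [the near shore: the archer, the dwarf, the elf | the far shore: the bard, the mage, the troll]
6. Ferryman goes back to the near shore alone.  [the near shore: the archer, the dwarf, the elf | the far shore: the bard, the mage, the troll]
7. Ferryman goes to the far shore with the elf.  [the near shore: the archer, the dwarf | the far shore: the bard, the elf, the mage, the troll]
8. Ferryman goes back to the near shore alone.  [the near shore: the archer, the dwarf | the far shore: the bard, the elf, the mage, the troll]
9. Ferryman goes to the far shore with the archer.  [the near shore: the dwarf | the far shore: the archer, the bard, the elf, the mage, the troll]
10. Ferryman goes back to the near shore alone.  [the near shore: the dwarf | the far shore: the archer, the bard, the elf, the mage, the troll]
11. Ferryman goes to the far shore with the dwarf.  [the near shore: — | the far shore: the archer, the bard, the dwarf, the elf, the mage, the troll]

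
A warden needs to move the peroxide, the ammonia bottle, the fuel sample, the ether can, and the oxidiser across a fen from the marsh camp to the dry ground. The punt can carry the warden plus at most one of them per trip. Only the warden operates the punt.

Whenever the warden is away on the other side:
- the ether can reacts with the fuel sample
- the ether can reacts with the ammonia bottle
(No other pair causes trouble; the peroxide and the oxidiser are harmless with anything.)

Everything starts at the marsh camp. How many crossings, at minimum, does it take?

11

Counting alone: the warden can take at most 1 across per trip to the dry ground, so moving all 5 needs at least 5 loaded trips out, with a return between consecutive ones — at least 9 crossings.
The safety rule pushes this higher. Following every safe sequence of crossings, the most of the 5 that can be at the dry ground as the punt arrives there on crossing 9 is 4 — never all 5.
So no plan with fewer than 11 crossings exists, and this one achieves 11:
1. Warden goes to the dry ground with the ether can.  [the marsh camp: the ammonia bottle, the fuel sample, the oxidiser, the peroxide | the dry ground: the ether can]
2. Warden goes back to the marsh camp alone.  [the marsh camp: the ammonia bottle, the fuel sample, the oxidiser, the peroxide | the dry ground: the ether can]
3. Warden goes to the dry ground with the peroxide.  [the marsh camp: the ammonia bottle, the fuel sample, the oxidiser | the dry ground: the ether can, the peroxide]
4. Warden goes back to the marsh camp alone.  [the marsh camp: the ammonia bottle, the fuel sample, the oxidiser | the dry ground: the ether can, the peroxide]
5. Warden goes to the dry ground with the ammonia bottle.  [the marsh camp: the fuel sample, the oxidiser | the dry ground: the ammonia bottle, the ether can, the peroxide]
6. Warden goes back to the marsh camp with the ether can.  [the marsh camp: the ether can, the fuel sample, the oxidiser | the dry ground: the ammonia bottle, the peroxide]
7. Warden goes to the dry ground with the fuel sample.  [the marsh camp: the ether can, the oxidiser | the dry ground: the ammonia bottle, the fuel sample, the peroxide]
8. Warden goes back to the marsh camp alone.  [the marsh camp: the ether can, the oxidiser | the dry ground: the ammonia bottle, the fuel sample, the peroxide]
9. Warden goes to the dry ground with the oxidiser.  [the marsh camp: the ether can | the dry ground: the ammonia bottle, the fuel sample, the oxidiser, the peroxide]
10. Warden goes back to the marsh camp alone.  [the marsh camp: the ether can | the dry ground: the ammonia bottle, the fuel sample, the oxidiser, the peroxide]
11. Warden goes to the dry ground with the ether can.  [the marsh camp: — | the dry ground: the ammonia bottle, the ether can, the fuel sample, the oxidiser, the peroxide]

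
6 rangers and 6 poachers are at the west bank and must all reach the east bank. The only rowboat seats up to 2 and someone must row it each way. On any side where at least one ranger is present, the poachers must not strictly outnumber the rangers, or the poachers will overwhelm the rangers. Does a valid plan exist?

No

Following every safe sequence of crossings from the start, the most of the 12 that can be at the east bank as the rowboat arrives there on crossings 1, 3, 5, 7, 9 is 2, 3, 4, 5, 6 respectively; the best ever achieved is 6 of 12.
From crossing 11 on, no configuration arises that was not already reachable earlier: only 15 distinct safe configurations (who is on which side, and where the rowboat is) can ever be reached, none of them has everyone across, and every continuation just revisits them. They are: 0 rangers + 0 poachers across (rowboat back at the start); 0 rangers + 1 poacher across (rowboat there); 0 rangers + 1 poacher across (rowboat back at the start); 0 rangers + 2 poachers across (rowboat there); 0 rangers + 2 poachers across (rowboat back at the start); 0 rangers + 3 poachers across (rowboat there); 0 rangers + 3 poachers across (rowboat back at the start); 0 rangers + 4 poachers across (rowboat there); 0 rangers + 4 poachers across (rowboat back at the start); 0 rangers + 5 poachers across (rowboat there); 0 rangers + 5 poachers across (rowboat back at the start); 0 rangers + 6 poachers across (rowboat there); 1 ranger + 1 poacher across (rowboat there); 1 ranger + 1 poacher across (rowboat back at the start); 2 rangers + 2 poachers across (rowboat there). So no valid plan exists.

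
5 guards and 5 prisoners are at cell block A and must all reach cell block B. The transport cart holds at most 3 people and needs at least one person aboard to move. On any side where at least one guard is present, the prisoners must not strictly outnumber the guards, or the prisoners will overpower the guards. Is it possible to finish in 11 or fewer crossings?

Yes — this plan uses 11 crossings (≤ 11):
1. 2 prisoners → cell block B.  (cell block A: 5G 3P; cell block B: 0G 2P)
2. 1 prisoner ← cell block A.  (cell block A: 5G 4P; cell block B: 0G 1P)
3. 3 prisoners → cell block B.  (cell block A: 5G 1P; cell block B: 0G 4P)
4. 1 prisoner ← cell block A.  (cell block A: 5G 2P; cell block B: 0G 3P)
5. 3 guards → cell block B.  (cell block A: 2G 2P; cell block B: 3G 3P)
6. 1 guard and 1 prisoner ← cell block A.  (cell block A: 3G 3P; cell block B: 2G 2P)
7. 3 guards → cell block B.  (cell block A: 0G 3P; cell block B: 5G 2P)
8. 1 prisoner ← cell block A.  (cell block A: 0G 4P; cell block B: 5G 1P)
9. 2 prisoners → cell block B.  (cell block A: 0G 2P; cell block B: 5G 3P)
10. 1 prisoner ← cell block A.  (cell block A: 0G 3P; cell block B: 5G 2P)
11. 3 prisoners → cell block B.  (cell block A: 0G 0P; cell block B: 5G 5P)

Yes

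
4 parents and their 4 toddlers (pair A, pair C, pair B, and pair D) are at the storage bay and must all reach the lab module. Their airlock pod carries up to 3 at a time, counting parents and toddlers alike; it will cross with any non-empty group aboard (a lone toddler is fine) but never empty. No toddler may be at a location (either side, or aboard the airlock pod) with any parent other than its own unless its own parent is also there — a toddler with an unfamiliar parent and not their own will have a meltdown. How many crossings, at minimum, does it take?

Counting alone: each trip to the lab module takes at most 3 across and each return brings at least 1 back, so after t trips out (and t−1 returns) at most 3t − (t−1) of the 8 are across; that first reaches 8 at t = 4, so at least 7 crossings are needed.
The safety rule pushes this higher. Following every safe sequence of crossings, the most of the 8 that can be at the lab module as the airlock pod arrives there on crossing 7 is 7 — never all 8.
So no plan with fewer than 9 crossings exists, and this one achieves 9:
1. parent A and toddler A cross → the lab module.
2. parent A crosses ← the storage bay.
3. parent A, parent C, and toddler C cross → the lab module.
4. parent A and toddler A cross ← the storage bay.
5. parent A, parent B, and parent D cross → the lab module.
6. toddler C crosses ← the storage bay.
7. toddler A and toddler C cross → the lab module.
8. toddler A crosses ← the storage bay.
9. toddler A, toddler B, and toddler D cross → the lab module.

9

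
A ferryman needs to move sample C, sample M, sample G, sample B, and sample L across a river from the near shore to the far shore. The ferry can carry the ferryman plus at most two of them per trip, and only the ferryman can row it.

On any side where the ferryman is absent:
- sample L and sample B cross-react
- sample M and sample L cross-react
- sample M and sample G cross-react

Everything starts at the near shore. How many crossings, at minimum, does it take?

Counting alone: the ferryman can take at most 2 across per trip to the far shore, so moving all 5 needs at least 3 loaded trips out, with a return between consecutive ones — at least 5 crossings.
The plan below uses exactly 5 crossings, so it is optimal:
1. Ferryman goes to the far shore with sample B and sample M.  [the near shore: sample C, sample G, sample L | the far shore: sample B, sample M]
2. Ferryman goes back to the near shore alone.  [the near shore: sample C, sample G, sample L | the far shore: sample B, sample M]
3. Ferryman goes to the far shore with sample C.  [the near shore: sample G, sample L | the far shore: sample B, sample C, sample M]
4. Ferryman goes back to the near shore alone.  [the near shore: sample G, sample L | the far shore: sample B, sample C, sample M]
5. Ferryman goes to the far shore with sample G and sample L.  [the near shore: — | the far shore: sample B, sample C, sample G, sample L, sample M]

5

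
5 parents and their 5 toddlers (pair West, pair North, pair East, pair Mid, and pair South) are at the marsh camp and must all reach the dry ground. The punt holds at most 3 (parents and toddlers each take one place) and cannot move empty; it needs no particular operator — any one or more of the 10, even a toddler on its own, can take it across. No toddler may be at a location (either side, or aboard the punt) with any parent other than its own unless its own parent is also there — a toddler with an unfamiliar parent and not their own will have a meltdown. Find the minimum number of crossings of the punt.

Counting alone: each trip to the dry ground takes at most 3 across and each return brings at least 1 back, so after t trips out (and t−1 returns) at most 3t − (t−1) of the 10 are across; that first reaches 10 at t = 5, so at least 9 crossings are needed.
The safety rule pushes this higher. Following every safe sequence of crossings, the most of the 10 that can be at the dry ground as the punt arrives there on crossing 9 is 9 — never all 10.
So no plan with fewer than 11 crossings exists, and this one achieves 11:
1. parent West and toddler West cross → the dry ground.
2. parent West crosses ← the marsh camp.
3. toddler East, toddler Mid, and toddler North cross → the dry ground.
4. toddler West crosses ← the marsh camp.
5. parent East, parent Mid, and parent North cross → the dry ground.
6. parent North and toddler North cross ← the marsh camp.
7. parent North, parent South, and parent West cross → the dry ground.
8. toddler East crosses ← the marsh camp.
9. toddler North and toddler West cross → the dry ground.
10. toddler West crosses ← the marsh camp.
11. toddler East, toddler South, and toddler West cross → the dry ground.

11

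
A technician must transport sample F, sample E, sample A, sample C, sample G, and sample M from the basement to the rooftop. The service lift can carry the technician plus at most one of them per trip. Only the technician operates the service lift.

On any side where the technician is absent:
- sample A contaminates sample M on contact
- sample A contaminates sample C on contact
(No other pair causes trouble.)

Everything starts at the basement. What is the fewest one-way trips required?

Counting alone: the technician can take at most 1 across per trip to the rooftop, so moving all 6 needs at least 6 loaded trips out, with a return between consecutive ones — at least 11 crossings.
The safety rule pushes this higher. Following every safe sequence of crossings, the most of the 6 that can be at the rooftop as the service lift arrives there on crossing 11 is 5 — never all 6.
So no plan with fewer than 13 crossings exists, and this one achieves 13:
1. Technician goes to the rooftop with sample A.  [the basement: sample C, sample E, sample F, sample G, sample M | the rooftop: sample A]
2. Technician goes back to the basement alone.  [the basement: sample C, sample E, sample F, sample G, sample M | the rooftop: sample A]
3. Technician goes to the rooftop with sample F.  [the basement: sample C, sample E, sample G, sample M | the rooftop: sample A, sample F]
4. Technician goes back to the basement alone.  [the basement: sample C, sample E, sample G, sample M | the rooftop: sample A, sample F]
5. Technician goes to the rooftop with sample E.  [the basement: sample C, sample G, sample M | the rooftop: sample A, sample E, sample F]
6. Technician goes back to the basement alone.  [the basement: sample C, sample G, sample M | the rooftop: sample A, sample E, sample F]
7. Technician goes to the rooftop with sample C.  [the basement: sample G, sample M | the rooftop: sample A, sample C, sample E, sample F]
8. Technician goes back to the basement with sample A.  [the basement: sample A, sample G, sample M | the rooftop: sample C, sample E, sample F]
9. Technician goes to the rooftop with sample M.  [the basement: sample A, sample G | the rooftop: sample C, sample E, sample F, sample M]
10. Technician goes back to the basement alone.  [the basement: sample A, sample G | the rooftop: sample C, sample E, sample F, sample M]
11. Technician goes to the rooftop with sample G.  [the basement: sample A | the rooftop: sample C, sample E, sample F, sample G, sample M]
12. Technician goes back to the basement alone.  [the basement: sample A | the rooftop: sample C, sample E, sample F, sample G, sample M]
13. Technician goes to the rooftop with sample A.  [the basement: — | the rooftop: sample A, sample C, sample E, sample F, sample G, sample M]

13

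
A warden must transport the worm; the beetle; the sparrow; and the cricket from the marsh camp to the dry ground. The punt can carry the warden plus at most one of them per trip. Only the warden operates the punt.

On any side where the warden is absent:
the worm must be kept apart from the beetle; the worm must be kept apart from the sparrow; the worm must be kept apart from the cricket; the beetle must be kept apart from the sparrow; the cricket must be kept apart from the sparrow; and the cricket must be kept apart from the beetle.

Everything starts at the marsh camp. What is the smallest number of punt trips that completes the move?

impossible

Whatever the first load, the items left behind include a forbidden pair without the warden. No opening move is safe, so no plan exists.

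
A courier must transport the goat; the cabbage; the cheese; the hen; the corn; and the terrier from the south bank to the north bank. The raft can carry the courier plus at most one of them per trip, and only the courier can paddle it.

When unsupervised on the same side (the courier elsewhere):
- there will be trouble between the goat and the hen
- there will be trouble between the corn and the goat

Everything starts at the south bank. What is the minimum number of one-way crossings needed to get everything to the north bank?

Counting alone: the courier can take at most 1 across per trip to the north bank, so moving all 6 needs at least 6 loaded trips out, with a return between consecutive ones — at least 11 crossings.
The safety rule pushes this higher. Following every safe sequence of crossings, the most of the 6 that can be at the north bank as the raft arrives there on crossing 11 is 5 — never all 6.
So no plan with fewer than 13 crossings exists, and this one achieves 13:
1. Courier goes to the north bank with the goat.  [the south bank: the cabbage, the cheese, the corn, the hen, the terrier | the north bank: the goat]
2. Courier goes back to the south bank alone.  [the south bank: the cabbage, the cheese, the corn, the hen, the terrier | the north bank: the goat]
3. Courier goes to the north bank with the cabbage.  [the south bank: the cheese, the corn, the hen, the terrier | the north bank: the cabbage, the goat]
4. Courier goes back to the south bank alone.  [the south bank: the cheese, the corn, the hen, the terrier | the north bank: the cabbage, the goat]
5. Courier goes to the north bank with the cheese.  [the south bank: the corn, the hen, the terrier | the north bank: the cabbage, the cheese, the goat]
6. Courier goes back to the south bank alone.  [the south bank: the corn, the hen, the terrier | the north bank: the cabbage, the cheese, the goat]
7. Courier goes to the north bank with the hen.  [the south bank: the corn, the terrier | the north bank: the cabbage, the cheese, the goat, the hen]
8. Courier goes back to the south bank with the goat.  [the south bank: the corn, the goat, the terrier | the north bank: the cabbage, the cheese, the hen]
9. Courier goes to the north bank with the corn.  [the south bank: the goat, the terrier | the north bank: the cabbage, the cheese, the corn, the hen]
10. Courier goes back to the south bank alone.  [the south bank: the goat, the terrier | the north bank: the cabbage, the cheese, the corn, the hen]
11. Courier goes to the north bank with the terrier.  [the south bank: the goat | the north bank: the cabbage, the cheese, the corn, the hen, the terrier]
12. Courier goes back to the south bank alone.  [the south bank: the goat | the north bank: the cabbage, the cheese, the corn, the hen, the terrier]
13. Courier goes to the north bank with the goat.  [the south bank: — | the north bank: the cabbage, the cheese, the corn, the goat, the hen, the terrier]

13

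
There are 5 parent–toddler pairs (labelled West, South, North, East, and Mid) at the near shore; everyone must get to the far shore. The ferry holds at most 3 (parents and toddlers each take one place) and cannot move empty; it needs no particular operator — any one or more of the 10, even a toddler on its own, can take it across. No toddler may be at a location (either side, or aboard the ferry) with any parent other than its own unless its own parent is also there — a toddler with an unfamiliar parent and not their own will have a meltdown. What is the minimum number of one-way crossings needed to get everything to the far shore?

11

Counting alone: each trip to the far shore takes at most 3 across and each return brings at least 1 back, so after t trips out (and t−1 returns) at most 3t − (t−1) of the 10 are across; that first reaches 10 at t = 5, so at least 9 crossings are needed.
The safety rule pushes this higher. Following every safe sequence of crossings, the most of the 10 that can be at the far shore as the ferry arrives there on crossing 9 is 9 — never all 10.
So no plan with fewer than 11 crossings exists, and this one achieves 11:
1. parent West and toddler West cross → the far shore.
2. parent West crosses ← the near shore.
3. toddler East, toddler North, and toddler South cross → the far shore.
4. toddler West crosses ← the near shore.
5. parent East, parent North, and parent South cross → the far shore.
6. parent South and toddler South cross ← the near shore.
7. parent Mid, parent South, and parent West cross → the far shore.
8. toddler North crosses ← the near shore.
9. toddler South and toddler West cross → the far shore.
10. toddler West crosses ← the near shore.
11. toddler Mid, toddler North, and toddler West cross → the far shore.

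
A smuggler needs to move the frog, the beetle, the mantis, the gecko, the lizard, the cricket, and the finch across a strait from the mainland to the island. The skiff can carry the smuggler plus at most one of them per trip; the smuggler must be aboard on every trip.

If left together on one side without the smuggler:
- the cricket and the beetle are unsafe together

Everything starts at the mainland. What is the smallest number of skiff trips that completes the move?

Counting alone: the smuggler can take at most 1 across per trip to the island, so moving all 7 needs at least 7 loaded trips out, with a return between consecutive ones — at least 13 crossings.
The plan below uses exactly 13 crossings, so it is optimal:
1. Smuggler goes to the island with the beetle.  [the mainland: the cricket, the finch, the frog, the gecko, the lizard, the mantis | the island: the beetle]
2. Smuggler goes back to the mainland alone.  [the mainland: the cricket, the finch, the frog, the gecko, the lizard, the mantis | the island: the beetle]
3. Smuggler goes to the island with the frog.  [the mainland: the cricket, the finch, the gecko, the lizard, the mantis | the island: the beetle, the frog]
4. Smuggler goes back to the mainland alone.  [the mainland: the cricket, the finch, the gecko, the lizard, the mantis | the island: the beetle, the frog]
5. Smuggler goes to the island with the mantis.  [the mainland: the cricket, the finch, the gecko, the lizard | the island: the beetle, the frog, the mantis]
6. Smuggler goes back to the mainland alone.  [the mainland: the cricket, the finch, the gecko, the lizard | the island: the beetle, the frog, the mantis]
7. Smuggler goes to the island with the gecko.  [the mainland: the cricket, the finch, the lizard | the island: the beetle, the frog, the gecko, the mantis]
8. Smuggler goes back to the mainland alone.  [the mainland: the cricket, the finch, the lizard | the island: the beetle, the frog, the gecko, the mantis]
9. Smuggler goes to the island with the lizard.  [the mainland: the cricket, the finch | the island: the beetle, the frog, the gecko, the lizard, the mantis]
10. Smuggler goes back to the mainland alone.  [the mainland: the cricket, the finch | the island: the beetle, the frog, the gecko, the lizard, the mantis]
11. Smuggler goes to the island with the finch.  [the mainland: the cricket | the island: the beetle, the finch, the frog, the gecko, the lizard, the mantis]
12. Smuggler goes back to the mainland alone.  [the mainland: the cricket | the island: the beetle, the finch, the frog, the gecko, the lizard, the mantis]
13. Smuggler goes to the island with the cricket.  [the mainland: — | the island: the beetle, the cricket, the finch, the frog, the gecko, the lizard, the mantis]

13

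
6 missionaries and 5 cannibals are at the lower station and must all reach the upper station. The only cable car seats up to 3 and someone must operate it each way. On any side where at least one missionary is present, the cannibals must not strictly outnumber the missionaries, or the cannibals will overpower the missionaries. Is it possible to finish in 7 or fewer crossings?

Counting alone: each trip to the upper station takes at most 3 across and each return brings at least 1 back, so after t trips out (and t−1 returns) at most 3t − (t−1) of the 11 are across; that first reaches 11 at t = 5, so at least 9 crossings are needed.
Since 7 < 9, 7 crossings cannot be enough. (The shortest complete plan in fact takes 9:)
1. 3 cannibals → the upper station.  (the lower station: 6M 2C; the upper station: 0M 3C)
2. 1 cannibal ← the lower station.  (the lower station: 6M 3C; the upper station: 0M 2C)
3. 3 missionaries → the upper station.  (the lower station: 3M 3C; the upper station: 3M 2C)
4. 1 missionary ← the lower station.  (the lower station: 4M 3C; the upper station: 2M 2C)
5. 2 missionaries and 1 cannibal → the upper station.  (the lower station: 2M 2C; the upper station: 4M 3C)
6. 1 missionary ← the lower station.  (the lower station: 3M 2C; the upper station: 3M 3C)
7. 2 missionaries and 1 cannibal → the upper station.  (the lower station: 1M 1C; the upper station: 5M 4C)
8. 1 missionary ← the lower station.  (the lower station: 2M 1C; the upper station: 4M 4C)
9. 2 missionaries and 1 cannibal → the upper station.  (the lower station: 0M 0C; the upper station: 6M 5C)

No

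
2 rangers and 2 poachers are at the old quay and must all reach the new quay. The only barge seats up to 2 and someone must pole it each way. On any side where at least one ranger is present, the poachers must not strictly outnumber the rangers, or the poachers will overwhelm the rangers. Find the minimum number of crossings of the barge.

Counting alone: each trip to the new quay takes at most 2 across and each return brings at least 1 back, so after t trips out (and t−1 returns) at most 2t − (t−1) of the 4 are across; that first reaches 4 at t = 3, so at least 5 crossings are needed.
The plan below uses exactly 5 crossings, so it is optimal:
1. 2 poachers → the new quay.  (the old quay: 2R 0P; the new quay: 0R 2P)
2. 1 poacher ← the old quay.  (the old quay: 2R 1P; the new quay: 0R 1P)
3. 2 rangers → the new quay.  (the old quay: 0R 1P; the new quay: 2R 1P)
4. 1 poacher ← the old quay.  (the old quay: 0R 2P; the new quay: 2R 0P)
5. 2 poachers → the new quay.  (the old quay: 0R 0P; the new quay: 2R 2P)

5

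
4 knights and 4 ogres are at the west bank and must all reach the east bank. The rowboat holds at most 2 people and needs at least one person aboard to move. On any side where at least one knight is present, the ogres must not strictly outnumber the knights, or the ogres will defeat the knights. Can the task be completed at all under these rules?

No

Following every safe sequence of crossings from the start, the most of the 8 that can be at the east bank as the rowboat arrives there on crossings 1, 3, 5 is 2, 3, 4 respectively; the best ever achieved is 4 of 8.
From crossing 7 on, no configuration arises that was not already reachable earlier: only 11 distinct safe configurations (who is on which side, and where the rowboat is) can ever be reached, none of them has everyone across, and every continuation just revisits them. They are: 0 knights + 0 ogres across (rowboat back at the start); 0 knights + 1 ogre across (rowboat there); 0 knights + 1 ogre across (rowboat back at the start); 0 knights + 2 ogres across (rowboat there); 0 knights + 2 ogres across (rowboat back at the start); 0 knights + 3 ogres across (rowboat there); 0 knights + 3 ogres across (rowboat back at the start); 0 knights + 4 ogres across (rowboat there); 1 knight + 1 ogre across (rowboat there); 1 knight + 1 ogre across (rowboat back at the start); 2 knights + 2 ogres across (rowboat there). So no valid plan exists.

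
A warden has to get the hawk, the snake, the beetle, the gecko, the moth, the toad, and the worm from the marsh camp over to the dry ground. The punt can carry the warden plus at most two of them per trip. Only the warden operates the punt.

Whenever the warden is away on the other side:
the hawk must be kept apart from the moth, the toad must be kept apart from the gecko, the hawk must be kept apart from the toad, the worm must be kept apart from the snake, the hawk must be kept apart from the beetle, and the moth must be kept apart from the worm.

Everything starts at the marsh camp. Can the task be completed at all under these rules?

Whatever the first load, the items left behind include a forbidden pair without the warden. No opening move is safe, so no plan exists.

No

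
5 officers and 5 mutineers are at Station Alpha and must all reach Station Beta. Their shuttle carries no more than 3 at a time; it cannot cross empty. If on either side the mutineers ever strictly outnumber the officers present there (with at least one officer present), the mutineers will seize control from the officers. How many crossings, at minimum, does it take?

Counting alone: each trip to Station Beta takes at most 3 across and each return brings at least 1 back, so after t trips out (and t−1 returns) at most 3t − (t−1) of the 10 are across; that first reaches 10 at t = 5, so at least 9 crossings are needed.
The safety rule pushes this higher. Following every safe sequence of crossings, the most of the 10 that can be at Station Beta as the shuttle arrives there on crossing 9 is 9 — never all 10.
So no plan with fewer than 11 crossings exists, and this one achieves 11:
1. 2 mutineers → Station Beta.  (Station Alpha: 5O 3M; Station Beta: 0O 2M)
2. 1 mutineer ← Station Alpha.  (Station Alpha: 5O 4M; Station Beta: 0O 1M)
3. 3 mutineers → Station Beta.  (Station Alpha: 5O 1M; Station Beta: 0O 4M)
4. 1 mutineer ← Station Alpha.  (Station Alpha: 5O 2M; Station Beta: 0O 3M)
5. 3 officers → Station Beta.  (Station Alpha: 2O 2M; Station Beta: 3O 3M)
6. 1 officer and 1 mutineer ← Station Alpha.  (Station Alpha: 3O 3M; Station Beta: 2O 2M)
7. 3 officers → Station Beta.  (Station Alpha: 0O 3M; Station Beta: 5O 2M)
8. 1 mutineer ← Station Alpha.  (Station Alpha: 0O 4M; Station Beta: 5O 1M)
9. 2 mutineers → Station Beta.  (Station Alpha: 0O 2M; Station Beta: 5O 3M)
10. 1 mutineer ← Station Alpha.  (Station Alpha: 0O 3M; Station Beta: 5O 2M)
11. 3 mutineers → Station Beta.  (Station Alpha: 0O 0M; Station Beta: 5O 5M)

11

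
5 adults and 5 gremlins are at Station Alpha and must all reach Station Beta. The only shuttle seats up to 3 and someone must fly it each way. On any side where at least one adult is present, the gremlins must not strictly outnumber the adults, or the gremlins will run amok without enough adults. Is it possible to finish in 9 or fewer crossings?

Counting alone: each trip to Station Beta takes at most 3 across and each return brings at least 1 back, so after t trips out (and t−1 returns) at most 3t − (t−1) of the 10 are across; that first reaches 10 at t = 5, so at least 9 crossings are needed.
The safety rule pushes this higher. Following every safe sequence of crossings, the most of the 10 that can be at Station Beta as the shuttle arrives there on crossing 9 is 9 — never all 10.
So the move cannot be finished within 9 crossings. (The shortest complete plan takes 11:)
1. 2 gremlins → Station Beta.  (Station Alpha: 5A 3G; Station Beta: 0A 2G)
2. 1 gremlin ← Station Alpha.  (Station Alpha: 5A 4G; Station Beta: 0A 1G)
3. 3 gremlins → Station Beta.  (Station Alpha: 5A 1G; Station Beta: 0A 4G)
4. 1 gremlin ← Station Alpha.  (Station Alpha: 5A 2G; Station Beta: 0A 3G)
5. 3 adults → Station Beta.  (Station Alpha: 2A 2G; Station Beta: 3A 3G)
6. 1 adult and 1 gremlin ← Station Alpha.  (Station Alpha: 3A 3G; Station Beta: 2A 2G)
7. 3 adults → Station Beta.  (Station Alpha: 0A 3G; Station Beta: 5A 2G)
8. 1 gremlin ← Station Alpha.  (Station Alpha: 0A 4G; Station Beta: 5A 1G)
9. 2 gremlins → Station Beta.  (Station Alpha: 0A 2G; Station Beta: 5A 3G)
10. 1 gremlin ← Station Alpha.  (Station Alpha: 0A 3G; Station Beta: 5A 2G)
11. 3 gremlins → Station Beta.  (Station Alpha: 0A 0G; Station Beta: 5A 5G)

No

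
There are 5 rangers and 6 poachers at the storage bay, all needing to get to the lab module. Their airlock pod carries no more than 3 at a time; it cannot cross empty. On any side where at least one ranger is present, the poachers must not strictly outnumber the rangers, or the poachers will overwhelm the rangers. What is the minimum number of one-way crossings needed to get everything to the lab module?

The poachers already outnumber the rangers at the storage bay before anyone moves, so the starting position itself is disallowed.

impossible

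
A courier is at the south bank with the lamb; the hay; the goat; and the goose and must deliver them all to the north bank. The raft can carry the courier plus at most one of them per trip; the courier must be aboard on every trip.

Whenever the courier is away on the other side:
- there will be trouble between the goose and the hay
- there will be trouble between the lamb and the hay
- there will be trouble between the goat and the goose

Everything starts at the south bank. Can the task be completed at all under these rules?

No

Whatever the first load, the items left behind include a forbidden pair without the courier. No opening move is safe, so no plan exists.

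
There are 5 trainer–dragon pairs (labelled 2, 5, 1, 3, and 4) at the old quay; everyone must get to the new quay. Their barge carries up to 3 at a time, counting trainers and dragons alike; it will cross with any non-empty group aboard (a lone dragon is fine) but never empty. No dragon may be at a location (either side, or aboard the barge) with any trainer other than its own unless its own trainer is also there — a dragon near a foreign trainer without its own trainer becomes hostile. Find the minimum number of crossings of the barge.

Counting alone: each trip to the new quay takes at most 3 across and each return brings at least 1 back, so after t trips out (and t−1 returns) at most 3t − (t−1) of the 10 are across; that first reaches 10 at t = 5, so at least 9 crossings are needed.
The safety rule pushes this higher. Following every safe sequence of crossings, the most of the 10 that can be at the new quay as the barge arrives there on crossing 9 is 9 — never all 10.
So no plan with fewer than 11 crossings exists, and this one achieves 11:
1. dragon 2 and trainer 2 cross → the new quay.
2. trainer 2 crosses ← the old quay.
3. dragon 1, dragon 3, and dragon 5 cross → the new quay.
4. dragon 2 crosses ← the old quay.
5. trainer 1, trainer 3, and trainer 5 cross → the new quay.
6. dragon 5 and trainer 5 cross ← the old quay.
7. trainer 2, trainer 4, and trainer 5 cross → the new quay.
8. dragon 1 crosses ← the old quay.
9. dragon 2 and dragon 5 cross → the new quay.
10. dragon 2 crosses ← the old quay.
11. dragon 1, dragon 2, and dragon 4 cross → the new quay.

11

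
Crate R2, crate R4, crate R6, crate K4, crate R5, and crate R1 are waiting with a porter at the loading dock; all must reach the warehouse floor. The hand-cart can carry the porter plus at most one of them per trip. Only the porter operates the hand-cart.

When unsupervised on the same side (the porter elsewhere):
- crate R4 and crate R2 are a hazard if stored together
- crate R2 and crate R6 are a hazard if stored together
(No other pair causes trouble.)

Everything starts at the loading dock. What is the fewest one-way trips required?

13

Counting alone: the porter can take at most 1 across per trip to the warehouse floor, so moving all 6 needs at least 6 loaded trips out, with a return between consecutive ones — at least 11 crossings.
The safety rule pushes this higher. Following every safe sequence of crossings, the most of the 6 that can be at the warehouse floor as the hand-cart arrives there on crossing 11 is 5 — never all 6.
So no plan with fewer than 13 crossings exists, and this one achieves 13:
1. Porter goes to the warehouse floor with crate R2.  [the loading dock: crate K4, crate R1, crate R4, crate R5, crate R6 | the warehouse floor: crate R2]
2. Porter goes back to the loading dock alone.  [the loading dock: crate K4, crate R1, crate R4, crate R5, crate R6 | the warehouse floor: crate R2]
3. Porter goes to the warehouse floor with crate R4.  [the loading dock: crate K4, crate R1, crate R5, crate R6 | the warehouse floor: crate R2, crate R4]
4. Porter goes back to the loading dock with crate R2.  [the loading dock: crate K4, crate R1, crate R2, crate R5, crate R6 | the warehouse floor: crate R4]
5. Porter goes to the warehouse floor with crate R6.  [the loading dock: crate K4, crate R1, crate R2, crate R5 | the warehouse floor: crate R4, crate R6]
6. Porter goes back to the loading dock alone.  [the loading dock: crate K4, crate R1, crate R2, crate R5 | the warehouse floor: crate R4, crate R6]
7. Porter goes to the warehouse floor with crate K4.  [the loading dock: crate R1, crate R2, crate R5 | the warehouse floor: crate K4, crate R4, crate R6]
8. Porter goes back to the loading dock alone.  [the loading dock: crate R1, crate R2, crate R5 | the warehouse floor: crate K4, crate R4, crate R6]
9. Porter goes to the warehouse floor with crate R5.  [the loading dock: crate R1, crate R2 | the warehouse floor: crate K4, crate R4, crate R5, crate R6]
10. Porter goes back to the loading dock alone.  [the loading dock: crate R1, crate R2 | the warehouse floor: crate K4, crate R4, crate R5, crate R6]
11. Porter goes to the warehouse floor with crate R1.  [the loading dock: crate R2 | the warehouse floor: crate K4, crate R1, crate R4, crate R5, crate R6]
12. Porter goes back to the loading dock alone.  [the loading dock: crate R2 | the warehouse floor: crate K4, crate R1, crate R4, crate R5, crate R6]
13. Porter goes to the warehouse floor with crate R2.  [the loading dock: — | the warehouse floor: crate K4, crate R1, crate R2, crate R4, crate R5, crate R6]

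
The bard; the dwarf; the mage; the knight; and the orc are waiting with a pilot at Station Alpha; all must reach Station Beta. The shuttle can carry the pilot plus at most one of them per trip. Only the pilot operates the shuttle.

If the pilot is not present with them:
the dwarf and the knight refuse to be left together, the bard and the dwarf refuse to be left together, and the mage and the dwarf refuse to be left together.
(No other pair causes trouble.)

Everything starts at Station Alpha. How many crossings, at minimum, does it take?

impossible

Following every safe sequence of crossings from the start, the most of the 5 that can be at Station Beta as the shuttle arrives there on crossings 1, 3, 5 is 1, 2, 3 respectively; the best ever achieved is 3 of 5.
From crossing 7 on, no configuration arises that was not already reachable earlier: only 18 distinct safe configurations (who is on which side, and where the shuttle is) can ever be reached, none of them has everyone across, and every continuation just revisits them. So no valid plan exists.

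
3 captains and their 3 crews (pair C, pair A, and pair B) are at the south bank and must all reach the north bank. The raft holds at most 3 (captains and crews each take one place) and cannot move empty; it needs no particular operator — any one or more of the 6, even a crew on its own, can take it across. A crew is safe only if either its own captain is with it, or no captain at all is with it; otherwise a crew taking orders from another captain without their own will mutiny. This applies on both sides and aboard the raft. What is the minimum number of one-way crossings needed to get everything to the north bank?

Counting alone: each trip to the north bank takes at most 3 across and each return brings at least 1 back, so after t trips out (and t−1 returns) at most 3t − (t−1) of the 6 are across; that first reaches 6 at t = 3, so at least 5 crossings are needed.
The plan below uses exactly 5 crossings, so it is optimal:
1. captain C and crew C cross → the north bank.
2. captain C crosses ← the south bank.
3. captain A, captain B, and captain C cross → the north bank.
4. crew C crosses ← the south bank.
5. crew A, crew B, and crew C cross → the north bank.

5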